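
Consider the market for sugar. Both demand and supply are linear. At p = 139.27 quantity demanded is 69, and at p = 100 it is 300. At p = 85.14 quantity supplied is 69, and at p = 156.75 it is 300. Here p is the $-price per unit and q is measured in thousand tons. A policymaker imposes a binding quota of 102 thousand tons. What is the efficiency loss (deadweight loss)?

$1527.21 thousand

Demand slope = (100 − 139.27)/(300 − 69) = −0.17, so p = 151 − 0.17q.
Supply slope = (156.75 − 85.14)/(300 − 69) = 0.31, so p = 63.75 + 0.31q.
Competitive equilibrium: 151 − 0.17q = 63.75 + 0.31q → q* = 181.7708, p* = 120.099.
At q = 102: demand price = 151 − 0.17·102 = 133.66; supply price = 63.75 + 0.31·102 = 95.37.
Δq = 181.7708 − 102 = 79.7708; wedge = 133.66 − 95.37 = 38.29.
The triangle = ½ × 79.7708 × 38.29 = $1527.21 thousand.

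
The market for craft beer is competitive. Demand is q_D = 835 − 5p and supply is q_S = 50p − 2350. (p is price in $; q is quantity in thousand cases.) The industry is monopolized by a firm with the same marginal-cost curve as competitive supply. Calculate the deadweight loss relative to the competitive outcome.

In inverse form: demand p = 167 − 0.2q, supply p = 47 + 0.02q.
Competitive equilibrium: 167 − 0.2q = 47 + 0.02q → q* = 545.45455, p* = 57.90909.
Marginal revenue: MR = 167 − 0.4q. Set MR = MC: 167 − 0.4q = 47 + 0.02q → q_m = 285.71429.
Price p_m = 167 − 0.2·285.71429 = 109.85714; MC(q_m) = 47 + 0.02·285.71429 = 52.71429.
Competitive q* = 545.45455, so Δq = 259.74026; wedge = 109.85714 − 52.71429 = 57.14285.
Deadweight loss = ½ × 259.74026 × 57.14285 = $7421.15 thousand.

$7421.15 thousand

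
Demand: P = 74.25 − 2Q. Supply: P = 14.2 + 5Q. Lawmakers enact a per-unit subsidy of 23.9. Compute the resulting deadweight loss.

40.80

Competitive equilibrium: 74.25 − 2Q = 14.2 + 5Q → Q* = 8.5786, P* = 57.0929.
The subsidy lowers effective supply by 23.9: P = 5Q − 9.7.
New quantity: 74.25 − 2Q = 5Q − 9.7 → Q' = 11.9929.
Overproduction ΔQ = 11.9929 − 8.5786 = 3.4143; wedge = subsidy = 23.9.
DWL = ½ × 3.4143 × 23.9 = 40.80.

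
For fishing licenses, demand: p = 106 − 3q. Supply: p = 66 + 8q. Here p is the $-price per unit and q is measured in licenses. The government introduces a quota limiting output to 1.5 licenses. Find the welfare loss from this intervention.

Competitive equilibrium: 106 − 3q = 66 + 8q → q* = 3.6364, p* = 95.0909.
At q = 1.5: demand price = 106 − 3·1.5 = 101.5; supply price = 66 + 8·1.5 = 78.
Δq = 3.6364 − 1.5 = 2.1364; wedge = 101.5 − 78 = 23.5.
Deadweight loss = ½ × 2.1364 × 23.5 = $25.10.

$25.10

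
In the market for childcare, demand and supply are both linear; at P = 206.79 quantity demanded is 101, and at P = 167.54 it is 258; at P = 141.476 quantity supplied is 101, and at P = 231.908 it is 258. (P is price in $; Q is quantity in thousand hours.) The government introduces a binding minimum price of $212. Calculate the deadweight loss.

Demand slope = (167.54 − 206.79)/(258 − 101) = −0.25, so P = 232.04 − 0.25Q.
Supply slope = (231.908 − 141.476)/(258 − 101) = 0.576, so P = 83.3 + 0.576Q.
Competitive equilibrium: 232.04 − 0.25Q = 83.3 + 0.576Q → Q* = 180.07264, P* = 187.02184.
At the floor P = 212, quantity demanded = (232.04 − 212)/0.25 = 80.16.
Sellers' marginal cost at Q' = 80.16: 83.3 + 0.576·80.16 = 129.47216.
ΔQ = 180.07264 − 80.16 = 99.91264; wedge = 212 − 129.47216 = 82.52784.
Deadweight loss = ½ × 99.91264 × 82.52784 = $4122.79 thousand.

$4122.79 thousand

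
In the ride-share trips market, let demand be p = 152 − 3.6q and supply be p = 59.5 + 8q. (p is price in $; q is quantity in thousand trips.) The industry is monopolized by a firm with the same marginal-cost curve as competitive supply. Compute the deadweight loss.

Competitive equilibrium: 152 − 3.6q = 59.5 + 8q → q* = 7.9741, p* = 123.2931.
Marginal revenue: MR = 152 − 7.2q. Set MR = MC: 152 − 7.2q = 59.5 + 8q → q_m = 6.0855.
Price p_m = 152 − 3.6·6.0855 = 130.0922; MC(q_m) = 59.5 + 8·6.0855 = 108.184.
Competitive q* = 7.9741, so Δq = 1.8886; wedge = 130.0922 − 108.184 = 21.9082.
Welfare loss = ½ × 1.8886 × 21.9082 = $20.69 thousand.

$20.69 thousand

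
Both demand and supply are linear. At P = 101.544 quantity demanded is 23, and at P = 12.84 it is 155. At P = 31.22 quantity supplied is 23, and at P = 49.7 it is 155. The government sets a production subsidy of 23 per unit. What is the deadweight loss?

Demand slope = (12.84 − 101.544)/(155 − 23) = −0.672, so P = 117 − 0.672Q.
Supply slope = (49.7 − 31.22)/(155 − 23) = 0.14, so P = 28 + 0.14Q.
Competitive equilibrium: 117 − 0.672Q = 28 + 0.14Q → Q* = 109.6059, P* = 43.3448.
The subsidy lowers effective supply by 23: P = 5 + 0.14Q.
New quantity: 117 − 0.672Q = 5 + 0.14Q → Q' = 137.931.
Overproduction ΔQ = 137.931 − 109.6059 = 28.3251; wedge = subsidy = 23.
Welfare loss = ½ × 28.3251 × 23 = 325.74.

325.74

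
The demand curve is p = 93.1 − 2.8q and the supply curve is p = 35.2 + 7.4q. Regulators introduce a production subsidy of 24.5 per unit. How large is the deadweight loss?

29.42

Competitive equilibrium: 93.1 − 2.8q = 35.2 + 7.4q → q* = 5.6765, p* = 77.2059.
The subsidy lowers effective supply by 24.5: p = 10.7 + 7.4q.
New quantity: 93.1 − 2.8q = 10.7 + 7.4q → q' = 8.0784.
Overproduction Δq = 8.0784 − 5.6765 = 2.4019; wedge = subsidy = 24.5.
DWL = ½ × 2.4019 × 24.5 = 29.42.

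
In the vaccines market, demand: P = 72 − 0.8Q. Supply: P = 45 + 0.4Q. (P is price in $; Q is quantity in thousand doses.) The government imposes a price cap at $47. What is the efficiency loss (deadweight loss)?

Competitive equilibrium: 72 − 0.8Q = 45 + 0.4Q → Q* = 22.5, P* = 54.
At the ceiling P = 47, quantity supplied = (47 − 45)/0.4 = 5.
Willingness to pay at Q' = 5: 72 − 0.8·5 = 68.
ΔQ = 22.5 − 5 = 17.5; wedge = 68 − 47 = 21.
Welfare loss = ½ × 17.5 × 21 = $183.75 thousand.

$183.75 thousand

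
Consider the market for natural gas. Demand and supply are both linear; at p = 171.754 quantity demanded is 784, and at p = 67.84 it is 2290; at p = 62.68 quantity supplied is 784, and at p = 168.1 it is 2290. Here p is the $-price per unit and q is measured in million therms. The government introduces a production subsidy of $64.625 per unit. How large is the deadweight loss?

$15022.99 million

Demand slope = (67.84 − 171.754)/(2290 − 784) = −0.069, so p = 225.85 − 0.069q.
Supply slope = (168.1 − 62.68)/(2290 − 784) = 0.07, so p = 7.8 + 0.07q.
Competitive equilibrium: 225.85 − 0.069q = 7.8 + 0.07q → q* = 1568.705, p* = 117.6094.
The subsidy lowers effective supply by 64.625: p = 0.07q − 56.825.
New quantity: 225.85 − 0.069q = 0.07q − 56.825 → q' = 2033.6331.
Overproduction Δq = 2033.6331 − 1568.705 = 464.9281; wedge = subsidy = 64.625.
DWL = ½ × 464.9281 × 64.625 = $15022.99 million.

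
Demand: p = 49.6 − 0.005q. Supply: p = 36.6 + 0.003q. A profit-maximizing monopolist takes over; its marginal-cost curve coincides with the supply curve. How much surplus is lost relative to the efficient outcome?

Competitive equilibrium: 49.6 − 0.005q = 36.6 + 0.003q → q* = 1625, p* = 41.475.
Marginal revenue: MR = 49.6 − 0.01q. Set MR = MC: 49.6 − 0.01q = 36.6 + 0.003q → q_m = 1000.
Price p_m = 49.6 − 0.005·1000 = 44.6; MC(q_m) = 36.6 + 0.003·1000 = 39.6.
Competitive q* = 1625, so Δq = 625; wedge = 44.6 − 39.6 = 5.
Deadweight loss = ½ × 625 × 5 = 1562.50.

1562.50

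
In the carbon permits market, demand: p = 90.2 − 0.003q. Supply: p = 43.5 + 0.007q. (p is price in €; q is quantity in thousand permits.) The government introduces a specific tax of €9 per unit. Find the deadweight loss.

Competitive equilibrium: 90.2 − 0.003q = 43.5 + 0.007q → q* = 4670, p* = 76.19.
With the tax, the buyer price exceeds the seller price by 9: (90.2 − 0.003q) − (43.5 + 0.007q) = 9 → q' = 3770.
Δq = 4670 − 3770 = 900; the wedge equals the tax, 9.
The triangle = ½ × 900 × 9 = €4050 thousand.

€4050 thousand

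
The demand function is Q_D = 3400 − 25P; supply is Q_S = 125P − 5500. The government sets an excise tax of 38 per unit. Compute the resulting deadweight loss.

15041.67

In inverse form: demand P = 136 − 0.04Q, supply P = 44 + 0.008Q.
Competitive equilibrium: 136 − 0.04Q = 44 + 0.008Q → Q* = 1916.6667, P* = 59.3333.
With the tax, the buyer price exceeds the seller price by 38: (136 − 0.04Q) − (44 + 0.008Q) = 38 → Q' = 1125.
ΔQ = 1916.6667 − 1125 = 791.6667; the wedge equals the tax, 38.
Welfare loss = ½ × 791.6667 × 38 = 15041.67.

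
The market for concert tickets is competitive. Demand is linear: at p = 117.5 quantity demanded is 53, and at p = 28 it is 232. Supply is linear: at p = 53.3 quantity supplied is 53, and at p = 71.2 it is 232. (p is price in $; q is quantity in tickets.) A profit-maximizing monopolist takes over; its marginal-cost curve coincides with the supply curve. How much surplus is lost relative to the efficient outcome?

Demand slope = (28 − 117.5)/(232 − 53) = −0.5, so p = 144 − 0.5q.
Supply slope = (71.2 − 53.3)/(232 − 53) = 0.1, so p = 48 + 0.1q.
Competitive equilibrium: 144 − 0.5q = 48 + 0.1q → q* = 160, p* = 64.
Marginal revenue: MR = 144 − q. Set MR = MC: 144 − q = 48 + 0.1q → q_m = 87.2727.
Price p_m = 144 − 0.5·87.2727 = 100.3637; MC(q_m) = 48 + 0.1·87.2727 = 56.7273.
Competitive q* = 160, so Δq = 72.7273; wedge = 100.3637 − 56.7273 = 43.6364.
Welfare loss = ½ × 72.7273 × 43.6364 = $1586.78.

$1586.78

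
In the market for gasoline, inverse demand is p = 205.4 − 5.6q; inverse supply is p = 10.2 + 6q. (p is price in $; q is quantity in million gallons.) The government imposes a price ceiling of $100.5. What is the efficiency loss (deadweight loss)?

Competitive equilibrium: 205.4 − 5.6q = 10.2 + 6q → q* = 16.8276, p* = 111.1655.
At the ceiling p = 100.5, quantity supplied = (100.5 − 10.2)/6 = 15.05.
Willingness to pay at q' = 15.05: 205.4 − 5.6·15.05 = 121.12.
Δq = 16.8276 − 15.05 = 1.7776; wedge = 121.12 − 100.5 = 20.62.
Welfare loss = ½ × 1.7776 × 20.62 = $18.33 million.

$18.33 million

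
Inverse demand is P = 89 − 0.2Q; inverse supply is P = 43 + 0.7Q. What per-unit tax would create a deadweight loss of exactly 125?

15

Competitive equilibrium: 89 − 0.2Q = 43 + 0.7Q → Q* = 51.1111, P* = 78.7778.
A tax t gives ΔQ = t/0.9 and wedge t, so DWL = t²/1.8.
t²/1.8 = 125 → t² = 225 → t = 15.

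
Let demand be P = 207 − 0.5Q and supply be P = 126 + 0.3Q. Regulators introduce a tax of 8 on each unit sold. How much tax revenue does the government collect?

Competitive equilibrium: 207 − 0.5Q = 126 + 0.3Q → Q* = 101.25, P* = 156.375.
With the tax, the buyer price exceeds the seller price by 8: (207 − 0.5Q) − (126 + 0.3Q) = 8 → Q' = 91.25.
Tax revenue = 8 × 91.25 = 730.

730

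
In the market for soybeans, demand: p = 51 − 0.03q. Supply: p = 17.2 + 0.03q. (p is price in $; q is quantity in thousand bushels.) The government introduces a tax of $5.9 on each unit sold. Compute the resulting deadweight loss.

$290.08 thousand

Competitive equilibrium: 51 − 0.03q = 17.2 + 0.03q → q* = 563.3333, p* = 34.1.
With the tax, the buyer price exceeds the seller price by 5.9: (51 − 0.03q) − (17.2 + 0.03q) = 5.9 → q' = 465.
Δq = 563.3333 − 465 = 98.3333; the wedge equals the tax, 5.9.
DWL = ½ × 98.3333 × 5.9 = $290.08 thousand.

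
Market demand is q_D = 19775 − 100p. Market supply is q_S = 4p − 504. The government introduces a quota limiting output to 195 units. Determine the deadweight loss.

852.12

In inverse form: demand p = 197.75 − 0.01q, supply p = 126 + 0.25q.
Competitive equilibrium: 197.75 − 0.01q = 126 + 0.25q → q* = 275.9615, p* = 194.9904.
At q = 195: demand price = 197.75 − 0.01·195 = 195.8; supply price = 126 + 0.25·195 = 174.75.
Δq = 275.9615 − 195 = 80.9615; wedge = 195.8 − 174.75 = 21.05.
The triangle = ½ × 80.9615 × 21.05 = 852.12.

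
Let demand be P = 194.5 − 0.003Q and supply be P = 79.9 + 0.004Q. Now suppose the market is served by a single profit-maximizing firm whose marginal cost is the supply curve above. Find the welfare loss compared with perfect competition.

Competitive equilibrium: 194.5 − 0.003Q = 79.9 + 0.004Q → Q* = 16371.4286, P* = 145.3857.
Marginal revenue: MR = 194.5 − 0.006Q. Set MR = MC: 194.5 − 0.006Q = 79.9 + 0.004Q → Q_m = 11460.
Price P_m = 194.5 − 0.003·11460 = 160.12; MC(Q_m) = 79.9 + 0.004·11460 = 125.74.
Competitive Q* = 16371.4286, so ΔQ = 4911.4286; wedge = 160.12 − 125.74 = 34.38.
Deadweight loss = ½ × 4911.4286 × 34.38 = 84427.46.

84427.46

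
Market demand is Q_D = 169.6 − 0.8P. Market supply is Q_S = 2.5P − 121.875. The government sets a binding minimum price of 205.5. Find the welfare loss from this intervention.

In inverse form: demand P = 212 − 1.25Q, supply P = 48.75 + 0.4Q.
Competitive equilibrium: 212 − 1.25Q = 48.75 + 0.4Q → Q* = 98.9394, P* = 88.3258.
At the floor P = 205.5, quantity demanded = (212 − 205.5)/1.25 = 5.2.
Sellers' marginal cost at Q' = 5.2: 48.75 + 0.4·5.2 = 50.83.
ΔQ = 98.9394 − 5.2 = 93.7394; wedge = 205.5 − 50.83 = 154.67.
The triangle = ½ × 93.7394 × 154.67 = 7249.34.

7249.34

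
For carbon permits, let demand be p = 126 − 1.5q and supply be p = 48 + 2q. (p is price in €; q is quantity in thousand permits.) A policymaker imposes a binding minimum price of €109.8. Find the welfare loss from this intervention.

€230.86 thousand

Competitive equilibrium: 126 − 1.5q = 48 + 2q → q* = 22.2857, p* = 92.5714.
At the floor p = 109.8, quantity demanded = (126 − 109.8)/1.5 = 10.8.
Sellers' marginal cost at q' = 10.8: 48 + 2·10.8 = 69.6.
Δq = 22.2857 − 10.8 = 11.4857; wedge = 109.8 − 69.6 = 40.2.
DWL = ½ × 11.4857 × 40.2 = €230.86 thousand.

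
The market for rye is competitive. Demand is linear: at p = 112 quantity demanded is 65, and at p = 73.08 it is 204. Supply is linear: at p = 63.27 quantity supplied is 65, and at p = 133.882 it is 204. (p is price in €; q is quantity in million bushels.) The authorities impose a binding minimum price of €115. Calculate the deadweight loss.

€2074.07 million

Demand slope = (73.08 − 112)/(204 − 65) = −0.28, so p = 130.2 − 0.28q.
Supply slope = (133.882 − 63.27)/(204 − 65) = 0.508, so p = 30.25 + 0.508q.
Competitive equilibrium: 130.2 − 0.28q = 30.25 + 0.508q → q* = 126.8401, p* = 94.6848.
At the floor p = 115, quantity demanded = (130.2 − 115)/0.28 = 54.2857.
Sellers' marginal cost at q' = 54.2857: 30.25 + 0.508·54.2857 = 57.8271.
Δq = 126.8401 − 54.2857 = 72.5544; wedge = 115 − 57.8271 = 57.1729.
Welfare loss = ½ × 72.5544 × 57.1729 = €2074.07 million.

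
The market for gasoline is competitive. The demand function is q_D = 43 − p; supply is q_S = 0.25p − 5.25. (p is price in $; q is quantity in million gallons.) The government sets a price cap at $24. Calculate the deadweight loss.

$33.31 million

In inverse form: demand p = 43 − q, supply p = 21 + 4q.
Competitive equilibrium: 43 − q = 21 + 4q → q* = 4.4, p* = 38.6.
At the ceiling p = 24, quantity supplied = (24 − 21)/4 = 0.75.
Willingness to pay at q' = 0.75: 43 − 1·0.75 = 42.25.
Δq = 4.4 − 0.75 = 3.65; wedge = 42.25 − 24 = 18.25.
DWL = ½ × 3.65 × 18.25 = $33.31 million.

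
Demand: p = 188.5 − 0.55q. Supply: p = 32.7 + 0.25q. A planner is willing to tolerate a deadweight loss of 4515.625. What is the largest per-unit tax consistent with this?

Competitive equilibrium: 188.5 − 0.55q = 32.7 + 0.25q → q* = 194.75, p* = 81.3875.
A tax t gives Δq = t/0.8 and wedge t, so DWL = t²/1.6.
t²/1.6 = 4515.625 → t² = 7225 → t = 85.

85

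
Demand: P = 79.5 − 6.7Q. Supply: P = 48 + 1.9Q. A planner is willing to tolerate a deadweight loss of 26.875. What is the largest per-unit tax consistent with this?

21.5

Competitive equilibrium: 79.5 − 6.7Q = 48 + 1.9Q → Q* = 3.6628, P* = 54.9593.
A tax t gives ΔQ = t/8.6 and wedge t, so DWL = t²/17.2.
t²/17.2 = 26.875 → t² = 462.25 → t = 21.5.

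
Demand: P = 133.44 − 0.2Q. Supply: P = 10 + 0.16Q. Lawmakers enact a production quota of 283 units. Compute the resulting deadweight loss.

645.60

Competitive equilibrium: 133.44 − 0.2Q = 10 + 0.16Q → Q* = 342.8889, P* = 64.8622.
At Q = 283: demand price = 133.44 − 0.2·283 = 76.84; supply price = 10 + 0.16·283 = 55.28.
ΔQ = 342.8889 − 283 = 59.8889; wedge = 76.84 − 55.28 = 21.56.
DWL = ½ × 59.8889 × 21.56 = 645.60.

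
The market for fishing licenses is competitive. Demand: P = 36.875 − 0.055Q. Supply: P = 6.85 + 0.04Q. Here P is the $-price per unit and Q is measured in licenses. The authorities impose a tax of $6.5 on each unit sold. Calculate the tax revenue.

$1609.61

Competitive equilibrium: 36.875 − 0.055Q = 6.85 + 0.04Q → Q* = 316.0526, P* = 19.4921.
With the tax, the buyer price exceeds the seller price by 6.5: (36.875 − 0.055Q) − (6.85 + 0.04Q) = 6.5 → Q' = 247.6316.
Tax revenue = 6.5 × 247.6316 = $1609.61.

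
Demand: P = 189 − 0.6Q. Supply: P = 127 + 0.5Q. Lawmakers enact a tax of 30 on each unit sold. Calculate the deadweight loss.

409.09

Competitive equilibrium: 189 − 0.6Q = 127 + 0.5Q → Q* = 56.3636, P* = 155.1818.
With the tax, the buyer price exceeds the seller price by 30: (189 − 0.6Q) − (127 + 0.5Q) = 30 → Q' = 29.0909.
ΔQ = 56.3636 − 29.0909 = 27.2727; the wedge equals the tax, 30.
DWL = ½ × 27.2727 × 30 = 409.09.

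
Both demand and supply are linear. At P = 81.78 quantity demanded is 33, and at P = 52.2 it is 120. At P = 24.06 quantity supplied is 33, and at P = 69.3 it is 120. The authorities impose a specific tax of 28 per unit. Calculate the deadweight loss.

Demand slope = (52.2 − 81.78)/(120 − 33) = −0.34, so P = 93 − 0.34Q.
Supply slope = (69.3 − 24.06)/(120 − 33) = 0.52, so P = 6.9 + 0.52Q.
Competitive equilibrium: 93 − 0.34Q = 6.9 + 0.52Q → Q* = 100.1163, P* = 58.9605.
With the tax, the buyer price exceeds the seller price by 28: (93 − 0.34Q) − (6.9 + 0.52Q) = 28 → Q' = 67.5581.
ΔQ = 100.1163 − 67.5581 = 32.5582; the wedge equals the tax, 28.
Deadweight loss = ½ × 32.5582 × 28 = 455.81.

455.81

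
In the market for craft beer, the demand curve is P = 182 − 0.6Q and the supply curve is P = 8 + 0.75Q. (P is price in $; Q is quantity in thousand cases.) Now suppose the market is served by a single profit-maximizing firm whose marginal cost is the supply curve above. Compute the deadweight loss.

$1061.62 thousand

Competitive equilibrium: 182 − 0.6Q = 8 + 0.75Q → Q* = 128.8889, P* = 104.6667.
Marginal revenue: MR = 182 − 1.2Q. Set MR = MC: 182 − 1.2Q = 8 + 0.75Q → Q_m = 89.2308.
Price P_m = 182 − 0.6·89.2308 = 128.4615; MC(Q_m) = 8 + 0.75·89.2308 = 74.9231.
Competitive Q* = 128.8889, so ΔQ = 39.6581; wedge = 128.4615 − 74.9231 = 53.5384.
Welfare loss = ½ × 39.6581 × 53.5384 = $1061.62 thousand.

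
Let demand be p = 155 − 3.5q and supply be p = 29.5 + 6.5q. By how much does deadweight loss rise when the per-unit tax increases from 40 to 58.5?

Competitive equilibrium: 155 − 3.5q = 29.5 + 6.5q → q* = 12.55, p* = 111.075.
For a per-unit tax t: Δq = t/10, so DWL = ½·t·(t/10) = t²/20.
At t = 40: DWL = 80. At t = 58.5: DWL = 171.113.
Increase = 171.113 − 80 = 91.11.

91.11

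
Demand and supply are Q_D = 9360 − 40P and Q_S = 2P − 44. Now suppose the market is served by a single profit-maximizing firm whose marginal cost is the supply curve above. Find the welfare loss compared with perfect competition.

In inverse form: demand P = 234 − 0.025Q, supply P = 22 + 0.5Q.
Competitive equilibrium: 234 − 0.025Q = 22 + 0.5Q → Q* = 403.8095, P* = 223.9048.
Marginal revenue: MR = 234 − 0.05Q. Set MR = MC: 234 − 0.05Q = 22 + 0.5Q → Q_m = 385.4545.
Price P_m = 234 − 0.025·385.4545 = 224.3636; MC(Q_m) = 22 + 0.5·385.4545 = 214.7273.
Competitive Q* = 403.8095, so ΔQ = 18.355; wedge = 224.3636 − 214.7273 = 9.6363.
Welfare loss = ½ × 18.355 × 9.6363 = 88.44.

88.44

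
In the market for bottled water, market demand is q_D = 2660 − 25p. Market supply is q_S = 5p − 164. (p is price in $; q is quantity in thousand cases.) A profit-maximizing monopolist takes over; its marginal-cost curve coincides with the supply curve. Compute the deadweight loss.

$230.31 thousand

In inverse form: demand p = 106.4 − 0.04q, supply p = 32.8 + 0.2q.
Competitive equilibrium: 106.4 − 0.04q = 32.8 + 0.2q → q* = 306.6667, p* = 94.1333.
Marginal revenue: MR = 106.4 − 0.08q. Set MR = MC: 106.4 − 0.08q = 32.8 + 0.2q → q_m = 262.8571.
Price p_m = 106.4 − 0.04·262.8571 = 95.8857; MC(q_m) = 32.8 + 0.2·262.8571 = 85.3714.
Competitive q* = 306.6667, so Δq = 43.8096; wedge = 95.8857 − 85.3714 = 10.5143.
Welfare loss = ½ × 43.8096 × 10.5143 = $230.31 thousand.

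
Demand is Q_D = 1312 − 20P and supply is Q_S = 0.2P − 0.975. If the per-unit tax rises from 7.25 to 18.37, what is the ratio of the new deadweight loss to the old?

In inverse form: demand P = 65.6 − 0.05Q, supply P = 4.875 + 5Q.
Competitive equilibrium: 65.6 − 0.05Q = 4.875 + 5Q → Q* = 12.0248, P* = 64.9988.
For a per-unit tax t: ΔQ = t/5.05, so DWL = ½·t·(t/5.05) = t²/10.1.
At t = 7.25: DWL = 5.204. At t = 18.37: DWL = 33.412.
Ratio = (18.37/7.25)² = 6.420.

6.420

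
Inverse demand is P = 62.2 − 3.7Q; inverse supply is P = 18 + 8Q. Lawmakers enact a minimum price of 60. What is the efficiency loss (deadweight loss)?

59.28

Competitive equilibrium: 62.2 − 3.7Q = 18 + 8Q → Q* = 3.7778, P* = 48.2222.
At the floor P = 60, quantity demanded = (62.2 − 60)/3.7 = 0.5946.
Sellers' marginal cost at Q' = 0.5946: 18 + 8·0.5946 = 22.7568.
ΔQ = 3.7778 − 0.5946 = 3.1832; wedge = 60 − 22.7568 = 37.2432.
Deadweight loss = ½ × 3.1832 × 37.2432 = 59.28.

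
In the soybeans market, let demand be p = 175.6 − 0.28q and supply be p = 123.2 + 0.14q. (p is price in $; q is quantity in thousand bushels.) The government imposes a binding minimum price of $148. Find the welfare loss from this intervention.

$144.05 thousand

Competitive equilibrium: 175.6 − 0.28q = 123.2 + 0.14q → q* = 124.7619, p* = 140.6667.
At the floor p = 148, quantity demanded = (175.6 − 148)/0.28 = 98.5714.
Sellers' marginal cost at q' = 98.5714: 123.2 + 0.14·98.5714 = 137.
Δq = 124.7619 − 98.5714 = 26.1905; wedge = 148 − 137 = 11.
Deadweight loss = ½ × 26.1905 × 11 = $144.05 thousand.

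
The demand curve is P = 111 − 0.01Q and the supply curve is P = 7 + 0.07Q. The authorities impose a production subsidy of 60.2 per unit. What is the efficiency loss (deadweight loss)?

22650.25

Competitive equilibrium: 111 − 0.01Q = 7 + 0.07Q → Q* = 1300, P* = 98.
The subsidy lowers effective supply by 60.2: P = 0.07Q − 53.2.
New quantity: 111 − 0.01Q = 0.07Q − 53.2 → Q' = 2052.5.
Overproduction ΔQ = 2052.5 − 1300 = 752.5; wedge = subsidy = 60.2.
DWL = ½ × 752.5 × 60.2 = 22650.25.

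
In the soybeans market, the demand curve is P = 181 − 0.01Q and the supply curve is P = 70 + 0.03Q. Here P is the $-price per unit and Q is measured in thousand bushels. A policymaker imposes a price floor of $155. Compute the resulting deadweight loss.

$612.50 thousand

Competitive equilibrium: 181 − 0.01Q = 70 + 0.03Q → Q* = 2775, P* = 153.25.
At the floor P = 155, quantity demanded = (181 − 155)/0.01 = 2600.
Sellers' marginal cost at Q' = 2600: 70 + 0.03·2600 = 148.
ΔQ = 2775 − 2600 = 175; wedge = 155 − 148 = 7.
Deadweight loss = ½ × 175 × 7 = $612.50 thousand.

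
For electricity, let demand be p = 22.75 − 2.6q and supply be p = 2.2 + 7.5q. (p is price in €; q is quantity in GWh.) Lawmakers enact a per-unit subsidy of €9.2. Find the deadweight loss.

€4.19

Competitive equilibrium: 22.75 − 2.6q = 2.2 + 7.5q → q* = 2.0347, p* = 17.4599.
The subsidy lowers effective supply by 9.2: p = 7.5q − 7.
New quantity: 22.75 − 2.6q = 7.5q − 7 → q' = 2.9455.
Overproduction Δq = 2.9455 − 2.0347 = 0.9108; wedge = subsidy = 9.2.
DWL = ½ × 0.9108 × 9.2 = €4.19.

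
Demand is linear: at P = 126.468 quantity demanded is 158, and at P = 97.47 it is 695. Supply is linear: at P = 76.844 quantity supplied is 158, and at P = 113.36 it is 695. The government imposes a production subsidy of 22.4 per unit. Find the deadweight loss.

2056.39

Demand slope = (97.47 − 126.468)/(695 − 158) = −0.054, so P = 135 − 0.054Q.
Supply slope = (113.36 − 76.844)/(695 − 158) = 0.068, so P = 66.1 + 0.068Q.
Competitive equilibrium: 135 − 0.054Q = 66.1 + 0.068Q → Q* = 564.7541, P* = 104.5033.
The subsidy lowers effective supply by 22.4: P = 43.7 + 0.068Q.
New quantity: 135 − 0.054Q = 43.7 + 0.068Q → Q' = 748.3607.
Overproduction ΔQ = 748.3607 − 564.7541 = 183.6066; wedge = subsidy = 22.4.
DWL = ½ × 183.6066 × 22.4 = 2056.39.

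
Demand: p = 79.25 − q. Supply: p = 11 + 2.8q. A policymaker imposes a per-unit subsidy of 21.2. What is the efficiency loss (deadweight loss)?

Competitive equilibrium: 79.25 − q = 11 + 2.8q → q* = 17.9605, p* = 61.2895.
The subsidy lowers effective supply by 21.2: p = 2.8q − 10.2.
New quantity: 79.25 − q = 2.8q − 10.2 → q' = 23.5395.
Overproduction Δq = 23.5395 − 17.9605 = 5.579; wedge = subsidy = 21.2.
DWL = ½ × 5.579 × 21.2 = 59.14.

59.14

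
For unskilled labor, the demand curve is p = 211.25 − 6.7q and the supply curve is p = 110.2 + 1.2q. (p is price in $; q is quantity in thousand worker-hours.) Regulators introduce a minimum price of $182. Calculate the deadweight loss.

$280.40 thousand

Competitive equilibrium: 211.25 − 6.7q = 110.2 + 1.2q → q* = 12.7911, p* = 125.5494.
At the floor p = 182, quantity demanded = (211.25 − 182)/6.7 = 4.3657.
Sellers' marginal cost at q' = 4.3657: 110.2 + 1.2·4.3657 = 115.4388.
Δq = 12.7911 − 4.3657 = 8.4254; wedge = 182 − 115.4388 = 66.5612.
DWL = ½ × 8.4254 × 66.5612 = $280.40 thousand.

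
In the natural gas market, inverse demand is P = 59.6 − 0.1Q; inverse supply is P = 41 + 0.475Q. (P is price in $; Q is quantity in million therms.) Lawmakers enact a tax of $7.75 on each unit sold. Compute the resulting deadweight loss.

$52.23 million

Competitive equilibrium: 59.6 − 0.1Q = 41 + 0.475Q → Q* = 32.3478, P* = 56.3652.
With the tax, the buyer price exceeds the seller price by 7.75: (59.6 − 0.1Q) − (41 + 0.475Q) = 7.75 → Q' = 18.8696.
ΔQ = 32.3478 − 18.8696 = 13.4782; the wedge equals the tax, 7.75.
Deadweight loss = ½ × 13.4782 × 7.75 = $52.23 million.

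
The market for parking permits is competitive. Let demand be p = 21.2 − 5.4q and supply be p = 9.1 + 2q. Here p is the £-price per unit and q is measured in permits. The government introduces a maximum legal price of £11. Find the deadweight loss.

Competitive equilibrium: 21.2 − 5.4q = 9.1 + 2q → q* = 1.6351, p* = 12.3703.
At the ceiling p = 11, quantity supplied = (11 − 9.1)/2 = 0.95.
Willingness to pay at q' = 0.95: 21.2 − 5.4·0.95 = 16.07.
Δq = 1.6351 − 0.95 = 0.6851; wedge = 16.07 − 11 = 5.07.
The triangle = ½ × 0.6851 × 5.07 = £1.74.

£1.74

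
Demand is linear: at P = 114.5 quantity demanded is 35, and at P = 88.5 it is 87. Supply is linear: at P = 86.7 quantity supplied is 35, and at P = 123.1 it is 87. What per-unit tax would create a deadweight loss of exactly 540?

36

Demand slope = (88.5 − 114.5)/(87 − 35) = −0.5, so P = 132 − 0.5Q.
Supply slope = (123.1 − 86.7)/(87 − 35) = 0.7, so P = 62.2 + 0.7Q.
Competitive equilibrium: 132 − 0.5Q = 62.2 + 0.7Q → Q* = 58.1667, P* = 102.9167.
A tax t gives ΔQ = t/1.2 and wedge t, so DWL = t²/2.4.
t²/2.4 = 540 → t² = 1296 → t = 36.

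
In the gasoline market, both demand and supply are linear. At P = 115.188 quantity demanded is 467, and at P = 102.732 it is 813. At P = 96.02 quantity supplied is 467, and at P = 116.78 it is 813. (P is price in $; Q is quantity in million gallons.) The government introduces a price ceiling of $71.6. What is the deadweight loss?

$17666.13 million

Demand slope = (102.732 − 115.188)/(813 − 467) = −0.036, so P = 132 − 0.036Q.
Supply slope = (116.78 − 96.02)/(813 − 467) = 0.06, so P = 68 + 0.06Q.
Competitive equilibrium: 132 − 0.036Q = 68 + 0.06Q → Q* = 666.6667, P* = 108.
At the ceiling P = 71.6, quantity supplied = (71.6 − 68)/0.06 = 60.
Willingness to pay at Q' = 60: 132 − 0.036·60 = 129.84.
ΔQ = 666.6667 − 60 = 606.6667; wedge = 129.84 − 71.6 = 58.24.
Welfare loss = ½ × 606.6667 × 58.24 = $17666.13 million.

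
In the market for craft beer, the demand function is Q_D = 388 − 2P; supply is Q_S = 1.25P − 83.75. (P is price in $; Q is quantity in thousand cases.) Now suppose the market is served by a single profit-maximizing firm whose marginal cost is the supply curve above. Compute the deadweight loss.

In inverse form: demand P = 194 − 0.5Q, supply P = 67 + 0.8Q.
Competitive equilibrium: 194 − 0.5Q = 67 + 0.8Q → Q* = 97.6923, P* = 145.1538.
Marginal revenue: MR = 194 − Q. Set MR = MC: 194 − Q = 67 + 0.8Q → Q_m = 70.5556.
Price P_m = 194 − 0.5·70.5556 = 158.7222; MC(Q_m) = 67 + 0.8·70.5556 = 123.4445.
Competitive Q* = 97.6923, so ΔQ = 27.1367; wedge = 158.7222 − 123.4445 = 35.2777.
The triangle = ½ × 27.1367 × 35.2777 = $478.66 thousand.

$478.66 thousand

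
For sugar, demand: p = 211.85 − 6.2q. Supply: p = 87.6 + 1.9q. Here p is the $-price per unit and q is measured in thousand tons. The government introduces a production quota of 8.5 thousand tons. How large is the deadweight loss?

$189.45 thousand

Competitive equilibrium: 211.85 − 6.2q = 87.6 + 1.9q → q* = 15.3395, p* = 116.7451.
At q = 8.5: demand price = 211.85 − 6.2·8.5 = 159.15; supply price = 87.6 + 1.9·8.5 = 103.75.
Δq = 15.3395 − 8.5 = 6.8395; wedge = 159.15 − 103.75 = 55.4.
DWL = ½ × 6.8395 × 55.4 = $189.45 thousand.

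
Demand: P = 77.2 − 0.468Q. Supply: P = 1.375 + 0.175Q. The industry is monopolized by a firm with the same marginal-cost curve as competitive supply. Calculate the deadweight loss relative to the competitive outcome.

793.32

Competitive equilibrium: 77.2 − 0.468Q = 1.375 + 0.175Q → Q* = 117.9238, P* = 22.0117.
Marginal revenue: MR = 77.2 − 0.936Q. Set MR = MC: 77.2 − 0.936Q = 1.375 + 0.175Q → Q_m = 68.2493.
Price P_m = 77.2 − 0.468·68.2493 = 45.2593; MC(Q_m) = 1.375 + 0.175·68.2493 = 13.3186.
Competitive Q* = 117.9238, so ΔQ = 49.6745; wedge = 45.2593 − 13.3186 = 31.9407.
Deadweight loss = ½ × 49.6745 × 31.9407 = 793.32.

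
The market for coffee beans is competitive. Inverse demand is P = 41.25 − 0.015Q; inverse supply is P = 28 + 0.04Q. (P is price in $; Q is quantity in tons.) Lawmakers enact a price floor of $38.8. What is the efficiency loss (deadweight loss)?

$165.49

Competitive equilibrium: 41.25 − 0.015Q = 28 + 0.04Q → Q* = 240.909091, P* = 37.636364.
At the floor P = 38.8, quantity demanded = (41.25 − 38.8)/0.015 = 163.333333.
Sellers' marginal cost at Q' = 163.333333: 28 + 0.04·163.333333 = 34.533333.
ΔQ = 240.909091 − 163.333333 = 77.575758; wedge = 38.8 − 34.533333 = 4.266667.
Welfare loss = ½ × 77.575758 × 4.266667 = $165.49.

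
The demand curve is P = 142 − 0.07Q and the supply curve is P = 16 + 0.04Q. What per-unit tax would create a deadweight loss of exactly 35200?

Competitive equilibrium: 142 − 0.07Q = 16 + 0.04Q → Q* = 1145.4545, P* = 61.8182.
A tax t gives ΔQ = t/0.11 and wedge t, so DWL = t²/0.22.
t²/0.22 = 35200 → t² = 7744 → t = 88.

88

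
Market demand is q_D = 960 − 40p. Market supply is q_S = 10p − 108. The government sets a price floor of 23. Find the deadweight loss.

268.96

In inverse form: demand p = 24 − 0.025q, supply p = 10.8 + 0.1q.
Competitive equilibrium: 24 − 0.025q = 10.8 + 0.1q → q* = 105.6, p* = 21.36.
At the floor p = 23, quantity demanded = (24 − 23)/0.025 = 40.
Sellers' marginal cost at q' = 40: 10.8 + 0.1·40 = 14.8.
Δq = 105.6 − 40 = 65.6; wedge = 23 − 14.8 = 8.2.
The triangle = ½ × 65.6 × 8.2 = 268.96.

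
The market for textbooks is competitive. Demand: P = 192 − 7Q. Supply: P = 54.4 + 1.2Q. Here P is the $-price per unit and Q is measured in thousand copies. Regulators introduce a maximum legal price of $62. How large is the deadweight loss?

$447.49 thousand

Competitive equilibrium: 192 − 7Q = 54.4 + 1.2Q → Q* = 16.7805, P* = 74.5366.
At the ceiling P = 62, quantity supplied = (62 − 54.4)/1.2 = 6.3333.
Willingness to pay at Q' = 6.3333: 192 − 7·6.3333 = 147.6669.
ΔQ = 16.7805 − 6.3333 = 10.4472; wedge = 147.6669 − 62 = 85.6669.
The triangle = ½ × 10.4472 × 85.6669 = $447.49 thousand.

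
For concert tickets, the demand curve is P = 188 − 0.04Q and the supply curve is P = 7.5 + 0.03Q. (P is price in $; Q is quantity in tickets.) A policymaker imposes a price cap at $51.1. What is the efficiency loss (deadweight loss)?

Competitive equilibrium: 188 − 0.04Q = 7.5 + 0.03Q → Q* = 2578.57143, P* = 84.85714.
At the ceiling P = 51.1, quantity supplied = (51.1 − 7.5)/0.03 = 1453.33333.
Willingness to pay at Q' = 1453.33333: 188 − 0.04·1453.33333 = 129.86667.
ΔQ = 2578.57143 − 1453.33333 = 1125.2381; wedge = 129.86667 − 51.1 = 78.76667.
DWL = ½ × 1125.2381 × 78.76667 = $44315.63.

$44315.63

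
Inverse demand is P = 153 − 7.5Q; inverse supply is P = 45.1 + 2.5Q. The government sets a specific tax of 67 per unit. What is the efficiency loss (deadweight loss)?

Competitive equilibrium: 153 − 7.5Q = 45.1 + 2.5Q → Q* = 10.79, P* = 72.075.
With the tax, the buyer price exceeds the seller price by 67: (153 − 7.5Q) − (45.1 + 2.5Q) = 67 → Q' = 4.09.
ΔQ = 10.79 − 4.09 = 6.7; the wedge equals the tax, 67.
DWL = ½ × 6.7 × 67 = 224.45.

224.45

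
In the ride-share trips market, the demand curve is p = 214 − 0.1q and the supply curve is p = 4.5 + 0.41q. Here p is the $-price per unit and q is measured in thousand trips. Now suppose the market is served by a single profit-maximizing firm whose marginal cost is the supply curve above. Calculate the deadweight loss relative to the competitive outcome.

Competitive equilibrium: 214 − 0.1q = 4.5 + 0.41q → q* = 410.7843, p* = 172.9216.
Marginal revenue: MR = 214 − 0.2q. Set MR = MC: 214 − 0.2q = 4.5 + 0.41q → q_m = 343.4426.
Price p_m = 214 − 0.1·343.4426 = 179.6557; MC(q_m) = 4.5 + 0.41·343.4426 = 145.3115.
Competitive q* = 410.7843, so Δq = 67.3417; wedge = 179.6557 − 145.3115 = 34.3442.
The triangle = ½ × 67.3417 × 34.3442 = $1156.40 thousand.

$1156.40 thousand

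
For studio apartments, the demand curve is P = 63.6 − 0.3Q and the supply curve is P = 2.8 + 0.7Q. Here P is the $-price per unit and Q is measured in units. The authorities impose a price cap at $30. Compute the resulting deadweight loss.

Competitive equilibrium: 63.6 − 0.3Q = 2.8 + 0.7Q → Q* = 60.8, P* = 45.36.
At the ceiling P = 30, quantity supplied = (30 − 2.8)/0.7 = 38.85714.
Willingness to pay at Q' = 38.85714: 63.6 − 0.3·38.85714 = 51.94286.
ΔQ = 60.8 − 38.85714 = 21.94286; wedge = 51.94286 − 30 = 21.94286.
DWL = ½ × 21.94286 × 21.94286 = $240.74.

$240.74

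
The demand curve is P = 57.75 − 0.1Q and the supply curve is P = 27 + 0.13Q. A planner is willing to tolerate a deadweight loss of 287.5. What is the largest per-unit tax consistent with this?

11.5

Competitive equilibrium: 57.75 − 0.1Q = 27 + 0.13Q → Q* = 133.6957, P* = 44.3804.
A tax t gives ΔQ = t/0.23 and wedge t, so DWL = t²/0.46.
t²/0.46 = 287.5 → t² = 132.25 → t = 11.5.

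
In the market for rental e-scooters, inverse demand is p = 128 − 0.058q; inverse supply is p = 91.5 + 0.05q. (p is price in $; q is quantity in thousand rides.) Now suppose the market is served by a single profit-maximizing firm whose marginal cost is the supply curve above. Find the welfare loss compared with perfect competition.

Competitive equilibrium: 128 − 0.058q = 91.5 + 0.05q → q* = 337.963, p* = 108.3981.
Marginal revenue: MR = 128 − 0.116q. Set MR = MC: 128 − 0.116q = 91.5 + 0.05q → q_m = 219.8795.
Price p_m = 128 − 0.058·219.8795 = 115.247; MC(q_m) = 91.5 + 0.05·219.8795 = 102.494.
Competitive q* = 337.963, so Δq = 118.0835; wedge = 115.247 − 102.494 = 12.753.
DWL = ½ × 118.0835 × 12.753 = $752.96 thousand.

$752.96 thousand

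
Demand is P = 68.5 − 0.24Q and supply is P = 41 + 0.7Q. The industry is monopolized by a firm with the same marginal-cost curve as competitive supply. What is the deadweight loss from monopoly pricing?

16.64

Competitive equilibrium: 68.5 − 0.24Q = 41 + 0.7Q → Q* = 29.2553, P* = 61.4787.
Marginal revenue: MR = 68.5 − 0.48Q. Set MR = MC: 68.5 − 0.48Q = 41 + 0.7Q → Q_m = 23.3051.
Price P_m = 68.5 − 0.24·23.3051 = 62.9068; MC(Q_m) = 41 + 0.7·23.3051 = 57.3136.
Competitive Q* = 29.2553, so ΔQ = 5.9502; wedge = 62.9068 − 57.3136 = 5.5932.
Deadweight loss = ½ × 5.9502 × 5.5932 = 16.64.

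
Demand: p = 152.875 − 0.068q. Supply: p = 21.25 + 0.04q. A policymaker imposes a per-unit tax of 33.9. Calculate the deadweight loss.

Competitive equilibrium: 152.875 − 0.068q = 21.25 + 0.04q → q* = 1218.75, p* = 70.
With the tax, the buyer price exceeds the seller price by 33.9: (152.875 − 0.068q) − (21.25 + 0.04q) = 33.9 → q' = 904.8611.
Δq = 1218.75 − 904.8611 = 313.8889; the wedge equals the tax, 33.9.
DWL = ½ × 313.8889 × 33.9 = 5320.42.

5320.42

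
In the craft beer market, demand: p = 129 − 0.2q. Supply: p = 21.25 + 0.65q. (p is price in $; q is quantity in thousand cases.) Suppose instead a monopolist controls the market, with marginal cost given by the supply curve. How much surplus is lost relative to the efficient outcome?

Competitive equilibrium: 129 − 0.2q = 21.25 + 0.65q → q* = 126.7647, p* = 103.6471.
Marginal revenue: MR = 129 − 0.4q. Set MR = MC: 129 − 0.4q = 21.25 + 0.65q → q_m = 102.619.
Price p_m = 129 − 0.2·102.619 = 108.4762; MC(q_m) = 21.25 + 0.65·102.619 = 87.9524.
Competitive q* = 126.7647, so Δq = 24.1457; wedge = 108.4762 − 87.9524 = 20.5238.
Deadweight loss = ½ × 24.1457 × 20.5238 = $247.78 thousand.

$247.78 thousand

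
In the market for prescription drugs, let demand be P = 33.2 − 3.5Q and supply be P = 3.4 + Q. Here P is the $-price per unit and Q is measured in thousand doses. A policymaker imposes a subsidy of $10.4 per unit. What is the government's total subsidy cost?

Competitive equilibrium: 33.2 − 3.5Q = 3.4 + Q → Q* = 6.6222, P* = 10.0222.
The subsidy lowers effective supply by 10.4: P = Q − 7.
New quantity: 33.2 − 3.5Q = Q − 7 → Q' = 8.9333.
Total subsidy cost = 10.4 × 8.9333 = $92.91 thousand.

$92.91 thousand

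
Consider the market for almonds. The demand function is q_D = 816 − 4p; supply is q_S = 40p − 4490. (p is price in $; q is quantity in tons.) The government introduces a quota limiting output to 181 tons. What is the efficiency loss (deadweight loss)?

In inverse form: demand p = 204 − 0.25q, supply p = 112.25 + 0.025q.
Competitive equilibrium: 204 − 0.25q = 112.25 + 0.025q → q* = 333.6364, p* = 120.5909.
At q = 181: demand price = 204 − 0.25·181 = 158.75; supply price = 112.25 + 0.025·181 = 116.775.
Δq = 333.6364 − 181 = 152.6364; wedge = 158.75 − 116.775 = 41.975.
Welfare loss = ½ × 152.6364 × 41.975 = $3203.46.

$3203.46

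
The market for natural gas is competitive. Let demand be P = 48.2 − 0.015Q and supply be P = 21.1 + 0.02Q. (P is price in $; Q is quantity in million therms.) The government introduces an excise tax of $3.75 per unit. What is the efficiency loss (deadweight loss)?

Competitive equilibrium: 48.2 − 0.015Q = 21.1 + 0.02Q → Q* = 774.2857, P* = 36.5857.
With the tax, the buyer price exceeds the seller price by 3.75: (48.2 − 0.015Q) − (21.1 + 0.02Q) = 3.75 → Q' = 667.1429.
ΔQ = 774.2857 − 667.1429 = 107.1428; the wedge equals the tax, 3.75.
Deadweight loss = ½ × 107.1428 × 3.75 = $200.89 million.

$200.89 million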